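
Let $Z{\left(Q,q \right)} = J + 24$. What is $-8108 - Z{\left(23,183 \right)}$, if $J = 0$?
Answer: $-8132$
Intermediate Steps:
$Z{\left(Q,q \right)} = 24$ ($Z{\left(Q,q \right)} = 0 + 24 = 24$)
$-8108 - Z{\left(23,183 \right)} = -8108 - 24 = -8132$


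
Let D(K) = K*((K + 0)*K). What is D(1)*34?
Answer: 34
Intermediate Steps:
D(K) = K³ (D(K) = K*(K*K) = K*K² = K³)
D(1)*34 = 1³*34 = 1*34 = 34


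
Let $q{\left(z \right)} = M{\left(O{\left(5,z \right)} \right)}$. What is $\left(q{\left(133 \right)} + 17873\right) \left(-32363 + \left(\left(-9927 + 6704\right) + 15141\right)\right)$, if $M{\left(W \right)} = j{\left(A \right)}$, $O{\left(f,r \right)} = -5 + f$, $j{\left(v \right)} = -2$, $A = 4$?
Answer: $-365372595$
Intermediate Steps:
$M{\left(W \right)} = -2$
$q{\left(z \right)} = -2$
$\left(q{\left(133 \right)} + 17873\right) \left(-32363 + \left(\left(-9927 + 6704\right) + 15141\right)\right) = \left(-2 + 17873\right) \left(-32363 + \left(\left(-9927 + 6704\right) + 15141\right)\right) = 17871 \left(-32363 + \left(-3223 + 15141\right)\right) = 17871 \left(-32363 + 11918\right) = 17871 \left(-20445\right) = -365372595$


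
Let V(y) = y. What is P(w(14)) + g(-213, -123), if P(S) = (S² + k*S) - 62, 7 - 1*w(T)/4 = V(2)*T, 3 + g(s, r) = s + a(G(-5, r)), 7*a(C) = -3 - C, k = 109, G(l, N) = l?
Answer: -16644/7 ≈ -2377.7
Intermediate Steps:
a(C) = -3/7 - C/7 (a(C) = (-3 - C)/7 = -3/7 - C/7)
g(s, r) = -19/7 + s (g(s, r) = -3 + (s + (-3/7 - ⅐*(-5))) = -3 + (s + (-3/7 + 5/7)) = -3 + (s + 2/7) = -3 + (2/7 + s) = -19/7 + s)
w(T) = 28 - 8*T
P(S) = -62 + S² + 109*S (P(S) = (S² + 109*S) - 62 = -62 + S² + 109*S)
P(w(14)) + g(-213, -123) = (-62 + (28 - 8*14)² + 109*(28 - 8*14)) + (-19/7 - 213) = (-62 + (28 - 112)² + 109*(28 - 112)) - 1510/7 = (-62 + (-84)² + 109*(-84)) - 1510/7 = (-62 + 7056 - 9156) - 1510/7 = -2162 - 1510/7 = -16644/7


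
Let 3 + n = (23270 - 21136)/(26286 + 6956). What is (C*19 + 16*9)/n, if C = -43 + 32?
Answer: 98215/4436 ≈ 22.140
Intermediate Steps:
C = -11
n = -4436/1511 (n = -3 + (23270 - 21136)/(26286 + 6956) = -3 + 2134/33242 = -3 + 2134*(1/33242) = -3 + 97/1511 = -4436/1511 ≈ -2.9358)
(C*19 + 16*9)/n = (-11*19 + 16*9)/(-4436/1511) = (-209 + 144)*(-1511/4436) = -65*(-1511/4436) = 98215/4436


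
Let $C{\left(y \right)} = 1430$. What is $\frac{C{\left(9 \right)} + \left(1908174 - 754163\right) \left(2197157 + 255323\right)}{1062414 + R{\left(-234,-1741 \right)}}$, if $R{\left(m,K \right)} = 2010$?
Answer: $\frac{471698149785}{177404} \approx 2.6589 \cdot 10^{6}$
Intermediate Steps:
$\frac{C{\left(9 \right)} + \left(1908174 - 754163\right) \left(2197157 + 255323\right)}{1062414 + R{\left(-234,-1741 \right)}} = \frac{1430 + \left(1908174 - 754163\right) \left(2197157 + 255323\right)}{1062414 + 2010} = \frac{1430 + 1154011 \cdot 2452480}{1064424} = \left(1430 + 2830188897280\right) \frac{1}{1064424} = 2830188898710 \cdot \frac{1}{1064424} = \frac{471698149785}{177404}$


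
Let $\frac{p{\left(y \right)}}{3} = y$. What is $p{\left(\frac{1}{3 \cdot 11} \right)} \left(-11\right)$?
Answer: $-1$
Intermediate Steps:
$p{\left(y \right)} = 3 y$
$p{\left(\frac{1}{3 \cdot 11} \right)} \left(-11\right) = 3 \frac{1}{3 \cdot 11} \left(-11\right) = 3 \cdot \frac{1}{3} \cdot \frac{1}{11} \left(-11\right) = 3 \cdot \frac{1}{33} \left(-11\right) = \frac{1}{11} \left(-11\right) = -1$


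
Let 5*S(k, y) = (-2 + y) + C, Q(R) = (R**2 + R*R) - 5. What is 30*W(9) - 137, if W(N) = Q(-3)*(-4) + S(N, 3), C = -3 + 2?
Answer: -1697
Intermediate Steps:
C = -1
Q(R) = -5 + 2*R**2 (Q(R) = (R**2 + R**2) - 5 = 2*R**2 - 5 = -5 + 2*R**2)
S(k, y) = -3/5 + y/5 (S(k, y) = ((-2 + y) - 1)/5 = (-3 + y)/5 = -3/5 + y/5)
W(N) = -52 (W(N) = (-5 + 2*(-3)**2)*(-4) + (-3/5 + (1/5)*3) = (-5 + 2*9)*(-4) + (-3/5 + 3/5) = (-5 + 18)*(-4) + 0 = 13*(-4) + 0 = -52 + 0 = -52)
30*W(9) - 137 = 30*(-52) - 137 = -1560 - 137 = -1697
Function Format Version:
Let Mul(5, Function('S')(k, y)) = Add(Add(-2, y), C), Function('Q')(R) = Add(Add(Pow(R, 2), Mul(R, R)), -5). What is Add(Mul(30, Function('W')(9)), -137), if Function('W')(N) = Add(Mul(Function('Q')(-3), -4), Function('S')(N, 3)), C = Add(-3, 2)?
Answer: -1697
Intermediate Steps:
C = -1
Function('Q')(R) = Add(-5, Mul(2, Pow(R, 2))) (Function('Q')(R) = Add(Add(Pow(R, 2), Pow(R, 2)), -5) = Add(Mul(2, Pow(R, 2)), -5) = Add(-5, Mul(2, Pow(R, 2))))
Function('S')(k, y) = Add(Rational(-3, 5), Mul(Rational(1, 5), y)) (Function('S')(k, y) = Mul(Rational(1, 5), Add(Add(-2, y), -1)) = Mul(Rational(1, 5), Add(-3, y)) = Add(Rational(-3, 5), Mul(Rational(1, 5), y)))
Function('W')(N) = -52 (Function('W')(N) = Add(Mul(Add(-5, Mul(2, Pow(-3, 2))), -4), Add(Rational(-3, 5), Mul(Rational(1, 5), 3))) = Add(Mul(Add(-5, Mul(2, 9)), -4), Add(Rational(-3, 5), Rational(3, 5))) = Add(Mul(Add(-5, 18), -4), 0) = Add(Mul(13, -4), 0) = Add(-52, 0) = -52)
Add(Mul(30, Function('W')(9)), -137) = Add(Mul(30, -52), -137) = Add(-1560, -137) = -1697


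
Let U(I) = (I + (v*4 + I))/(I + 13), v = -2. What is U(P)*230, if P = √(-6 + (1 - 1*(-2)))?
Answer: -5635/43 + 1955*I*√3/43 ≈ -131.05 + 78.748*I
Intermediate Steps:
P = I*√3 (P = √(-6 + (1 + 2)) = √(-6 + 3) = √(-3) = I*√3 ≈ 1.732*I)
U(I) = (-8 + 2*I)/(13 + I) (U(I) = (I + (-2*4 + I))/(I + 13) = (I + (-8 + I))/(13 + I) = (-8 + 2*I)/(13 + I))
U(P)*230 = (2*(-4 + I*√3)/(13 + I*√3))*230 = 460*(-4 + I*√3)/(13 + I*√3)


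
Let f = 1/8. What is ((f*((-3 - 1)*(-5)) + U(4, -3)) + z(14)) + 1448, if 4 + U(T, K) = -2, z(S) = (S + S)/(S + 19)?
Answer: 95393/66 ≈ 1445.3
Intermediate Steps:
z(S) = 2*S/(19 + S) (z(S) = (2*S)/(19 + S) = 2*S/(19 + S))
U(T, K) = -6 (U(T, K) = -4 - 2 = -6)
f = 1/8 ≈ 0.12500
((f*((-3 - 1)*(-5)) + U(4, -3)) + z(14)) + 1448 = ((((-3 - 1)*(-5))/8 - 6) + 2*14/(19 + 14)) + 1448 = (((-4*(-5))/8 - 6) + 2*14/33) + 1448 = (((1/8)*20 - 6) + 2*14*(1/33)) + 1448 = ((5/2 - 6) + 28/33) + 1448 = (-7/2 + 28/33) + 1448 = -175/66 + 1448 = 95393/66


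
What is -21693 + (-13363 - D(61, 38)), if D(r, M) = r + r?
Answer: -35178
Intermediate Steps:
D(r, M) = 2*r
-21693 + (-13363 - D(61, 38)) = -21693 + (-13363 - 2*61) = -21693 + (-13363 - 1*122) = -21693 + (-13363 - 122) = -21693 - 13485 = -35178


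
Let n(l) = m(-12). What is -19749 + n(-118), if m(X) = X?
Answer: -19761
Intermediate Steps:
n(l) = -12
-19749 + n(-118) = -19749 - 12 = -19761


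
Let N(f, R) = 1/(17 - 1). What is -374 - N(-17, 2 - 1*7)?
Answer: -5985/16 ≈ -374.06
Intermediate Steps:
N(f, R) = 1/16
-374 - N(-17, 2 - 1*7) = -374 - 1*1/16 = -374 - 1/16 = -5985/16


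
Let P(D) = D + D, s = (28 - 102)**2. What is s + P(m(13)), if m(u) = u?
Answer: 5502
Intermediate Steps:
s = 5476 (s = (-74)**2 = 5476)
P(D) = 2*D
s + P(m(13)) = 5476 + 2*13 = 5476 + 26 = 5502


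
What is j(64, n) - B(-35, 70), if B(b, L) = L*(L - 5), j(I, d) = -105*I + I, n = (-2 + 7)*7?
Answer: -11206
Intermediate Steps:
n = 35 (n = 5*7 = 35)
j(I, d) = -104*I
B(b, L) = L*(-5 + L)
j(64, n) - B(-35, 70) = -104*64 - 70*(-5 + 70) = -6656 - 70*65 = -6656 - 1*4550 = -6656 - 4550 = -11206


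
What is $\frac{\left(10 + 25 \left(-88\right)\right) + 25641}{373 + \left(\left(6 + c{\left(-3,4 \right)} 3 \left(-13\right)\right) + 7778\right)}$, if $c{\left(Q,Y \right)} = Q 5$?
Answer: $\frac{7817}{2914} \approx 2.6826$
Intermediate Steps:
$c{\left(Q,Y \right)} = 5 Q$
$\frac{\left(10 + 25 \left(-88\right)\right) + 25641}{373 + \left(\left(6 + c{\left(-3,4 \right)} 3 \left(-13\right)\right) + 7778\right)} = \frac{\left(10 + 25 \left(-88\right)\right) + 25641}{373 + \left(\left(6 + 5 \left(-3\right) 3 \left(-13\right)\right) + 7778\right)} = \frac{\left(10 - 2200\right) + 25641}{373 + \left(\left(6 - -585\right) + 7778\right)} = \frac{-2190 + 25641}{373 + \left(\left(6 + 585\right) + 7778\right)} = \frac{23451}{373 + \left(591 + 7778\right)} = \frac{23451}{373 + 8369} = \frac{23451}{8742} = 23451 \cdot \frac{1}{8742} = \frac{7817}{2914}$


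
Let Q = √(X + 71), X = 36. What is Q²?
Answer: 107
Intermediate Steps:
Q = √107 (Q = √(36 + 71) = √107 ≈ 10.344)
Q² = (√107)² = 107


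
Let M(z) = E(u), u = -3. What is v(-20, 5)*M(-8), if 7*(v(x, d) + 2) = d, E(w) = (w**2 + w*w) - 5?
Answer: -117/7 ≈ -16.714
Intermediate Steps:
E(w) = -5 + 2*w**2 (E(w) = (w**2 + w**2) - 5 = 2*w**2 - 5 = -5 + 2*w**2)
v(x, d) = -2 + d/7
M(z) = 13 (M(z) = -5 + 2*(-3)**2 = -5 + 2*9 = -5 + 18 = 13)
v(-20, 5)*M(-8) = (-2 + (1/7)*5)*13 = (-2 + 5/7)*13 = -9/7*13 = -117/7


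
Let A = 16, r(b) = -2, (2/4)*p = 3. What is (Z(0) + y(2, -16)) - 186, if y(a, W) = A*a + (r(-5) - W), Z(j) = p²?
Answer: -104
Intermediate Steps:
p = 6 (p = 2*3 = 6)
Z(j) = 36 (Z(j) = 6² = 36)
y(a, W) = -2 - W + 16*a (y(a, W) = 16*a + (-2 - W) = -2 - W + 16*a)
(Z(0) + y(2, -16)) - 186 = (36 + (-2 - 1*(-16) + 16*2)) - 186 = (36 + (-2 + 16 + 32)) - 186 = (36 + 46) - 186 = 82 - 186 = -104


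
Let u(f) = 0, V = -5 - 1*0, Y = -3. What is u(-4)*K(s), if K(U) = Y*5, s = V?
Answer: 0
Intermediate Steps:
V = -5 (V = -5 + 0 = -5)
s = -5
K(U) = -15 (K(U) = -3*5 = -15)
u(-4)*K(s) = 0*(-15) = 0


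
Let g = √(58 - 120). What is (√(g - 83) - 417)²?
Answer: (417 - √(-83 + I*√62))² ≈ 1.7345e+5 - 7598.8*I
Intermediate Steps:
g = I*√62 (g = √(-62) = I*√62 ≈ 7.874*I)
(√(g - 83) - 417)² = (√(I*√62 - 83) - 417)² = (√(-83 + I*√62) - 417)² = (-417 + √(-83 + I*√62))²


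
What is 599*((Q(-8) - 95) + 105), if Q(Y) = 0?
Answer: 5990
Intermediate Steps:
599*((Q(-8) - 95) + 105) = 599*((0 - 95) + 105) = 599*(-95 + 105) = 599*10 = 5990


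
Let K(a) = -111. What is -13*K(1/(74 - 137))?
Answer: 1443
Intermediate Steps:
-13*K(1/(74 - 137)) = -13*(-111) = 1443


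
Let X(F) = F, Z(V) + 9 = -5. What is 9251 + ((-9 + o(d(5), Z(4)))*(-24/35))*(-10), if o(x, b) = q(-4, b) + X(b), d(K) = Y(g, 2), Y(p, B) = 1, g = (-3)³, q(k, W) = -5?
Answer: 9059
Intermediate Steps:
Z(V) = -14 (Z(V) = -9 - 5 = -14)
g = -27
d(K) = 1
o(x, b) = -5 + b
9251 + ((-9 + o(d(5), Z(4)))*(-24/35))*(-10) = 9251 + ((-9 + (-5 - 14))*(-24/35))*(-10) = 9251 + ((-9 - 19)*(-24*1/35))*(-10) = 9251 - 28*(-24/35)*(-10) = 9251 + (96/5)*(-10) = 9251 - 192 = 9059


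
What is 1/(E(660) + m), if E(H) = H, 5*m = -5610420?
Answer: -1/1121424 ≈ -8.9172e-7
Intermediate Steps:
m = -1122084 (m = (1/5)*(-5610420) = -1122084)
1/(E(660) + m) = 1/(660 - 1122084) = 1/(-1121424) = -1/1121424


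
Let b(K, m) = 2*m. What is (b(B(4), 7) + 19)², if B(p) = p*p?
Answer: 1089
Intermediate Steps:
B(p) = p²
(b(B(4), 7) + 19)² = (2*7 + 19)² = (14 + 19)² = 33² = 1089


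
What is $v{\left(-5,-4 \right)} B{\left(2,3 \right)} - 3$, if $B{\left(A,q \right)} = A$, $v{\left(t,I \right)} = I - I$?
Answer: $-3$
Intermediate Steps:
$v{\left(t,I \right)} = 0$
$v{\left(-5,-4 \right)} B{\left(2,3 \right)} - 3 = 0 \cdot 2 - 3 = 0 - 3 = -3$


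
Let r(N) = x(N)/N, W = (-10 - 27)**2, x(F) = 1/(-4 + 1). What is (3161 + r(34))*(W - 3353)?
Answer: -319841632/51 ≈ -6.2714e+6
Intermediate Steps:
x(F) = -1/3 (x(F) = 1/(-3) = -1/3)
W = 1369 (W = (-37)**2 = 1369)
r(N) = -1/(3*N)
(3161 + r(34))*(W - 3353) = (3161 - 1/3/34)*(1369 - 3353) = (3161 - 1/3*1/34)*(-1984) = (3161 - 1/102)*(-1984) = (322421/102)*(-1984) = -319841632/51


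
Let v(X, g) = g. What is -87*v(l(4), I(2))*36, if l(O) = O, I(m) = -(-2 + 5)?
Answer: 9396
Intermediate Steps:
I(m) = -3 (I(m) = -1*3 = -3)
-87*v(l(4), I(2))*36 = -87*(-3)*36 = 261*36 = 9396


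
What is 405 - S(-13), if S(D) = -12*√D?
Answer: 405 + 12*I*√13 ≈ 405.0 + 43.267*I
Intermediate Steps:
405 - S(-13) = 405 - (-12)*√(-13) = 405 - (-12)*I*√13 = 405 + 12*I*√13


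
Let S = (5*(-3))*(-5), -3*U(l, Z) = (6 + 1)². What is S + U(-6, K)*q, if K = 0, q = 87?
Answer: -1346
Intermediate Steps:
U(l, Z) = -49/3 (U(l, Z) = -(6 + 1)²/3 = -⅓*7² = -⅓*49 = -49/3)
S = 75 (S = -15*(-5) = 75)
S + U(-6, K)*q = 75 - 49/3*87 = 75 - 1421 = -1346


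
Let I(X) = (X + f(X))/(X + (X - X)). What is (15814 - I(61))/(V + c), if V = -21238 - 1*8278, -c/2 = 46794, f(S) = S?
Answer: -3953/30776 ≈ -0.12844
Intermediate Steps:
c = -93588 (c = -2*46794 = -93588)
I(X) = 2 (I(X) = (X + X)/(X + (X - X)) = (2*X)/(X + 0) = (2*X)/X = 2)
V = -29516 (V = -21238 - 8278 = -29516)
(15814 - I(61))/(V + c) = (15814 - 1*2)/(-29516 - 93588) = (15814 - 2)/(-123104) = 15812*(-1/123104) = -3953/30776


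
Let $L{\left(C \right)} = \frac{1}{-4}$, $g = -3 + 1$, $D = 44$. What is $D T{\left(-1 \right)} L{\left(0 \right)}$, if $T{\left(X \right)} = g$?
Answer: $22$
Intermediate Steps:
$g = -2$
$L{\left(C \right)} = - \frac{1}{4}$
$T{\left(X \right)} = -2$
$D T{\left(-1 \right)} L{\left(0 \right)} = 44 \left(-2\right) \left(- \frac{1}{4}\right) = \left(-88\right) \left(- \frac{1}{4}\right) = 22$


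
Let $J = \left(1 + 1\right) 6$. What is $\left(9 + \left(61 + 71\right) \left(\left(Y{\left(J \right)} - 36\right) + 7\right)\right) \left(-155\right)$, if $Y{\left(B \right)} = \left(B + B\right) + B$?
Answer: $-144615$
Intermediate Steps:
$J = 12$ ($J = 2 \cdot 6 = 12$)
$Y{\left(B \right)} = 3 B$ ($Y{\left(B \right)} = 2 B + B = 3 B$)
$\left(9 + \left(61 + 71\right) \left(\left(Y{\left(J \right)} - 36\right) + 7\right)\right) \left(-155\right) = \left(9 + \left(61 + 71\right) \left(\left(3 \cdot 12 - 36\right) + 7\right)\right) \left(-155\right) = \left(9 + 132 \left(\left(36 - 36\right) + 7\right)\right) \left(-155\right) = \left(9 + 132 \left(0 + 7\right)\right) \left(-155\right) = \left(9 + 132 \cdot 7\right) \left(-155\right) = \left(9 + 924\right) \left(-155\right) = 933 \left(-155\right) = -144615$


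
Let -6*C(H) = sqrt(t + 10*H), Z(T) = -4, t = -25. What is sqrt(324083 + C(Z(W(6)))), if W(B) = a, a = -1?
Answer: sqrt(11666988 - 6*I*sqrt(65))/6 ≈ 569.28 - 0.0011802*I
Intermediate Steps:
W(B) = -1
C(H) = -sqrt(-25 + 10*H)/6
sqrt(324083 + C(Z(W(6)))) = sqrt(324083 - sqrt(-25 + 10*(-4))/6) = sqrt(324083 - sqrt(-25 - 40)/6) = sqrt(324083 - I*sqrt(65)/6)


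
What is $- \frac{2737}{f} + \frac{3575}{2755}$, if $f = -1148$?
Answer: $\frac{332701}{90364} \approx 3.6818$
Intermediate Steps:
$- \frac{2737}{f} + \frac{3575}{2755} = - \frac{2737}{-1148} + \frac{3575}{2755} = \left(-2737\right) \left(- \frac{1}{1148}\right) + 3575 \cdot \frac{1}{2755} = \frac{391}{164} + \frac{715}{551} = \frac{332701}{90364}$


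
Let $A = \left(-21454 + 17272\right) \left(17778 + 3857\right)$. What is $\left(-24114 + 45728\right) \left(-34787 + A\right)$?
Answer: $-1956334084198$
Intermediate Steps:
$A = -90477570$ ($A = \left(-4182\right) 21635 = -90477570$)
$\left(-24114 + 45728\right) \left(-34787 + A\right) = \left(-24114 + 45728\right) \left(-34787 - 90477570\right) = 21614 \left(-90512357\right) = -1956334084198$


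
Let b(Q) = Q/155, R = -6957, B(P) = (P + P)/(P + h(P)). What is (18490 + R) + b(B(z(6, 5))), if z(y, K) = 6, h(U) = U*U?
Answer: 12513307/1085 ≈ 11533.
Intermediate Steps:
h(U) = U²
B(P) = 2*P/(P + P²) (B(P) = (P + P)/(P + P²) = (2*P)/(P + P²) = 2*P/(P + P²))
b(Q) = Q/155 (b(Q) = Q*(1/155) = Q/155)
(18490 + R) + b(B(z(6, 5))) = (18490 - 6957) + (2/(1 + 6))/155 = 11533 + (2/7)/155 = 11533 + (2*(⅐))/155 = 11533 + (1/155)*(2/7) = 11533 + 2/1085 = 12513307/1085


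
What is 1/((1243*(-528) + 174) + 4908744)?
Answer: 1/4252614 ≈ 2.3515e-7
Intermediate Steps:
1/((1243*(-528) + 174) + 4908744) = 1/((-656304 + 174) + 4908744) = 1/(-656130 + 4908744) = 1/4252614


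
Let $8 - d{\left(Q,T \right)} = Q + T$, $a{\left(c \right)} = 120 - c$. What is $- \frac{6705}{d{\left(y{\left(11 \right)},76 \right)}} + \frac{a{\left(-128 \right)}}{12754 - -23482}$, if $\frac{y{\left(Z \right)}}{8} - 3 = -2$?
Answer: $\frac{60745307}{688484} \approx 88.23$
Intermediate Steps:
$y{\left(Z \right)} = 8$ ($y{\left(Z \right)} = 24 + 8 \left(-2\right) = 24 - 16 = 8$)
$d{\left(Q,T \right)} = 8 - Q - T$ ($d{\left(Q,T \right)} = 8 - \left(Q + T\right) = 8 - Q - T$)
$- \frac{6705}{d{\left(y{\left(11 \right)},76 \right)}} + \frac{a{\left(-128 \right)}}{12754 - -23482} = - \frac{6705}{8 - 8 - 76} + \frac{120 - -128}{12754 - -23482} = - \frac{6705}{8 - 8 - 76} + \frac{120 + 128}{12754 + 23482} = - \frac{6705}{-76} + \frac{248}{36236} = \left(-6705\right) \left(- \frac{1}{76}\right) + 248 \cdot \frac{1}{36236} = \frac{6705}{76} + \frac{62}{9059} = \frac{60745307}{688484}$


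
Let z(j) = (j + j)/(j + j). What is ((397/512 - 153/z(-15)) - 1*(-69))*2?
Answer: -42611/256 ≈ -166.45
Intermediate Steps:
z(j) = 1 (z(j) = (2*j)/((2*j)) = (2*j)*(1/(2*j)) = 1)
((397/512 - 153/z(-15)) - 1*(-69))*2 = ((397/512 - 153/1) - 1*(-69))*2 = ((397*(1/512) - 153*1) + 69)*2 = ((397/512 - 153) + 69)*2 = (-77939/512 + 69)*2 = -42611/512*2 = -42611/256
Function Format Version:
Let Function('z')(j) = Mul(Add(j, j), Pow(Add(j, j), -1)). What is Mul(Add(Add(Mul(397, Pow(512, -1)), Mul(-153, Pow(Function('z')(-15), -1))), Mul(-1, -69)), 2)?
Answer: Rational(-42611, 256) ≈ -166.45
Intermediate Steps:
Function('z')(j) = 1 (Function('z')(j) = Mul(Mul(2, j), Pow(Mul(2, j), -1)) = Mul(Mul(2, j), Mul(Rational(1, 2), Pow(j, -1))) = 1)
Mul(Add(Add(Mul(397, Pow(512, -1)), Mul(-153, Pow(Function('z')(-15), -1))), Mul(-1, -69)), 2) = Mul(Add(Add(Mul(397, Pow(512, -1)), Mul(-153, Pow(1, -1))), Mul(-1, -69)), 2) = Mul(Add(Add(Mul(397, Rational(1, 512)), Mul(-153, 1)), 69), 2) = Mul(Add(Add(Rational(397, 512), -153), 69), 2) = Mul(Add(Rational(-77939, 512), 69), 2) = Mul(Rational(-42611, 512), 2) = Rational(-42611, 256)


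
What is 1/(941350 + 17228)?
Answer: 1/958578 ≈ 1.0432e-6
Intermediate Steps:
1/(941350 + 17228) = 1/958578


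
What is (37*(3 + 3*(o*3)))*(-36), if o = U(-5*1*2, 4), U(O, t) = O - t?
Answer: 163836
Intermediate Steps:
o = -14 (o = -5*1*2 - 1*4 = -5*2 - 4 = -10 - 4 = -14)
(37*(3 + 3*(o*3)))*(-36) = (37*(3 + 3*(-14*3)))*(-36) = (37*(3 + 3*(-42)))*(-36) = (37*(3 - 126))*(-36) = (37*(-123))*(-36) = -4551*(-36) = 163836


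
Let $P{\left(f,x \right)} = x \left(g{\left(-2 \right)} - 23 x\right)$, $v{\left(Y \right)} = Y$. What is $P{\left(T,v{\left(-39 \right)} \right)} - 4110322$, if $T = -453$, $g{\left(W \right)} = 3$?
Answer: $-4145422$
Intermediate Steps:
$P{\left(f,x \right)} = x \left(3 - 23 x\right)$
$P{\left(T,v{\left(-39 \right)} \right)} - 4110322 = - 39 \left(3 - -897\right) - 4110322 = - 39 \left(3 + 897\right) - 4110322 = \left(-39\right) 900 - 4110322 = -35100 - 4110322 = -4145422$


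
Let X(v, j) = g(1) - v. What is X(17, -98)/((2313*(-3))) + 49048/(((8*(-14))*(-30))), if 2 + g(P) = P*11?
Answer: 14182123/971460 ≈ 14.599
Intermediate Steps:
g(P) = -2 + 11*P (g(P) = -2 + P*11 = -2 + 11*P)
X(v, j) = 9 - v (X(v, j) = (-2 + 11*1) - v = (-2 + 11) - v = 9 - v)
X(17, -98)/((2313*(-3))) + 49048/(((8*(-14))*(-30))) = (9 - 1*17)/((2313*(-3))) + 49048/(((8*(-14))*(-30))) = (9 - 17)/(-6939) + 49048/((-112*(-30))) = -8*(-1/6939) + 49048/3360 = 8/6939 + 49048*(1/3360) = 8/6939 + 6131/420 = 14182123/971460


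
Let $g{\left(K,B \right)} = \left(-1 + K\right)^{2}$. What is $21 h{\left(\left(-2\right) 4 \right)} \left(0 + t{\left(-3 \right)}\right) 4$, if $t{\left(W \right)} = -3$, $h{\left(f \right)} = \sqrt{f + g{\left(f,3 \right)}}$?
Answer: $- 252 \sqrt{73} \approx -2153.1$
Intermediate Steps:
$h{\left(f \right)} = \sqrt{f + \left(-1 + f\right)^{2}}$
$21 h{\left(\left(-2\right) 4 \right)} \left(0 + t{\left(-3 \right)}\right) 4 = 21 \sqrt{\left(-2\right) 4 + \left(-1 - 8\right)^{2}} \left(0 - 3\right) 4 = 21 \sqrt{-8 + \left(-1 - 8\right)^{2}} \left(-3\right) 4 = 21 \sqrt{-8 + \left(-9\right)^{2}} \left(-3\right) 4 = 21 \sqrt{-8 + 81} \left(-3\right) 4 = 21 \sqrt{73} \left(-3\right) 4 = 21 \left(- 3 \sqrt{73}\right) 4 = - 63 \sqrt{73} \cdot 4 = - 252 \sqrt{73}$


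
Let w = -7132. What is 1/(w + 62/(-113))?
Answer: -113/805978 ≈ -0.00014020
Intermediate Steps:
1/(w + 62/(-113)) = 1/(-7132 + 62/(-113)) = 1/(-7132 + 62*(-1/113)) = 1/(-7132 - 62/113) = 1/(-805978/113) = -113/805978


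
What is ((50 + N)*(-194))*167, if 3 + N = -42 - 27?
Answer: 712756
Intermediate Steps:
N = -72 (N = -3 + (-42 - 27) = -3 - 69 = -72)
((50 + N)*(-194))*167 = ((50 - 72)*(-194))*167 = -22*(-194)*167 = 4268*167 = 712756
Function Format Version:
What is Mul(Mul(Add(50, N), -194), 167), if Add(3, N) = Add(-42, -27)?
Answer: 712756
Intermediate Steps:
N = -72 (N = Add(-3, Add(-42, -27)) = Add(-3, -69) = -72)
Mul(Mul(Add(50, N), -194), 167) = Mul(Mul(Add(50, -72), -194), 167) = Mul(Mul(-22, -194), 167) = Mul(4268, 167) = 712756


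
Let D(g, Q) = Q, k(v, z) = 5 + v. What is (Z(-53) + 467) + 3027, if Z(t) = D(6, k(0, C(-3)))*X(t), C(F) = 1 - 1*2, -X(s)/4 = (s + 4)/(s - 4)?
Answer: 198178/57 ≈ 3476.8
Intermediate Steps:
X(s) = -4*(4 + s)/(-4 + s) (X(s) = -4*(s + 4)/(s - 4) = -4*(4 + s)/(-4 + s))
C(F) = -1 (C(F) = 1 - 2 = -1)
Z(t) = 20*(-4 - t)/(-4 + t) (Z(t) = (5 + 0)*(4*(-4 - t)/(-4 + t)) = 5*(4*(-4 - t)/(-4 + t)) = 20*(-4 - t)/(-4 + t))
(Z(-53) + 467) + 3027 = (20*(-4 - 1*(-53))/(-4 - 53) + 467) + 3027 = (20*(-4 + 53)/(-57) + 467) + 3027 = (20*(-1/57)*49 + 467) + 3027 = (-980/57 + 467) + 3027 = 25639/57 + 3027 = 198178/57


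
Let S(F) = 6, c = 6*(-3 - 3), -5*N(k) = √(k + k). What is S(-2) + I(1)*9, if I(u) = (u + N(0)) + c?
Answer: -309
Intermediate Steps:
N(k) = -√2*√k/5 (N(k) = -√(k + k)/5 = -√2*√k/5)
c = -36 (c = 6*(-6) = -36)
I(u) = -36 + u (I(u) = (u - √2*√0/5) - 36 = (u - ⅕*√2*0) - 36 = (u + 0) - 36 = u - 36 = -36 + u)
S(-2) + I(1)*9 = 6 + (-36 + 1)*9 = 6 - 35*9 = 6 - 315 = -309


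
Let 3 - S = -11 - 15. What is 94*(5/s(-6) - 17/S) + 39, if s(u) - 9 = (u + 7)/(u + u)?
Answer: 113591/3103 ≈ 36.607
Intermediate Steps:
S = 29 (S = 3 - (-11 - 15) = 3 - 1*(-26) = 3 + 26 = 29)
s(u) = 9 + (7 + u)/(2*u) (s(u) = 9 + (u + 7)/(u + u) = 9 + (7 + u)/((2*u)) = 9 + (7 + u)*(1/(2*u)) = 9 + (7 + u)/(2*u))
94*(5/s(-6) - 17/S) + 39 = 94*(5/(((½)*(7 + 19*(-6))/(-6))) - 17/29) + 39 = 94*(5/(((½)*(-⅙)*(7 - 114))) - 17*1/29) + 39 = 94*(5/(((½)*(-⅙)*(-107))) - 17/29) + 39 = 94*(5/(107/12) - 17/29) + 39 = 94*(5*(12/107) - 17/29) + 39 = 94*(60/107 - 17/29) + 39 = 94*(-79/3103) + 39 = -7426/3103 + 39 = 113591/3103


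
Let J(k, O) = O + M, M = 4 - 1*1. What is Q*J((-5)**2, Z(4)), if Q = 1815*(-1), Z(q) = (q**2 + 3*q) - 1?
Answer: -54450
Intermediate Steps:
M = 3 (M = 4 - 1 = 3)
Z(q) = -1 + q**2 + 3*q
J(k, O) = 3 + O (J(k, O) = O + 3 = 3 + O)
Q = -1815
Q*J((-5)**2, Z(4)) = -1815*(3 + (-1 + 4**2 + 3*4)) = -1815*(3 + (-1 + 16 + 12)) = -1815*(3 + 27) = -1815*30 = -54450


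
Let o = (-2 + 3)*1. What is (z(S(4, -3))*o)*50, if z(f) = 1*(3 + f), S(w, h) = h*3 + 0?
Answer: -300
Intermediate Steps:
S(w, h) = 3*h (S(w, h) = 3*h + 0 = 3*h)
z(f) = 3 + f
o = 1 (o = 1*1 = 1)
(z(S(4, -3))*o)*50 = ((3 + 3*(-3))*1)*50 = ((3 - 9)*1)*50 = -6*1*50 = -6*50 = -300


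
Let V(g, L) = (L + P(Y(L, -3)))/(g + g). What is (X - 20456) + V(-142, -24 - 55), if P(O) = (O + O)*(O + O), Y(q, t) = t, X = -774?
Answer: -6029277/284 ≈ -21230.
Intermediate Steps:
P(O) = 4*O² (P(O) = (2*O)*(2*O) = 4*O²)
V(g, L) = (36 + L)/(2*g) (V(g, L) = (L + 4*(-3)²)/(g + g) = (L + 4*9)/((2*g)) = (L + 36)*(1/(2*g)) = (36 + L)*(1/(2*g)) = (36 + L)/(2*g))
(X - 20456) + V(-142, -24 - 55) = (-774 - 20456) + (½)*(36 + (-24 - 55))/(-142) = -21230 + (½)*(-1/142)*(36 - 79) = -21230 + (½)*(-1/142)*(-43) = -21230 + 43/284 = -6029277/284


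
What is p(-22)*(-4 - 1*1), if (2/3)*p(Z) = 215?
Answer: -3225/2 ≈ -1612.5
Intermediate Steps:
p(Z) = 645/2 (p(Z) = (3/2)*215 = 645/2)
p(-22)*(-4 - 1*1) = 645*(-4 - 1*1)/2 = 645*(-4 - 1)/2 = (645/2)*(-5) = -3225/2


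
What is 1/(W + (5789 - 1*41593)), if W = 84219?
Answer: 1/48415 ≈ 2.0655e-5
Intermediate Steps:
1/(W + (5789 - 1*41593)) = 1/(84219 + (5789 - 1*41593)) = 1/(84219 + (5789 - 41593)) = 1/(84219 - 35804) = 1/48415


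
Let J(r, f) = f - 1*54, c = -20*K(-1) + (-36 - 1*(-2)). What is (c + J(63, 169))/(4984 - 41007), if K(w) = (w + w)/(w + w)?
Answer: -61/36023 ≈ -0.0016934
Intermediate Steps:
K(w) = 1 (K(w) = (2*w)/((2*w)) = (2*w)*(1/(2*w)) = 1)
c = -54 (c = -20*1 + (-36 - 1*(-2)) = -20 + (-36 + 2) = -20 - 34 = -54)
J(r, f) = -54 + f (J(r, f) = f - 54 = -54 + f)
(c + J(63, 169))/(4984 - 41007) = (-54 + (-54 + 169))/(4984 - 41007) = (-54 + 115)/(-36023) = 61*(-1/36023) = -61/36023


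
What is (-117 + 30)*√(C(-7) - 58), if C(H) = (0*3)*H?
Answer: -87*I*√58 ≈ -662.57*I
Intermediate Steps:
C(H) = 0 (C(H) = 0*H = 0)
(-117 + 30)*√(C(-7) - 58) = (-117 + 30)*√(0 - 58) = -87*I*√58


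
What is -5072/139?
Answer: -5072/139 ≈ -36.489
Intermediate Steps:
-5072/139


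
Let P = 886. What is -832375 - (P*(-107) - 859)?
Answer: -736714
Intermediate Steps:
-832375 - (P*(-107) - 859) = -832375 - (886*(-107) - 859) = -832375 - (-94802 - 859) = -832375 - 1*(-95661) = -832375 + 95661 = -736714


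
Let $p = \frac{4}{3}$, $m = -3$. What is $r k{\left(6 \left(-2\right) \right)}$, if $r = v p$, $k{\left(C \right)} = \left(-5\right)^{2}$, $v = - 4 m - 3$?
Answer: $300$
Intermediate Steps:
$p = \frac{4}{3}$ ($p = 4 \cdot \frac{1}{3} = \frac{4}{3} \approx 1.3333$)
$v = 9$ ($v = \left(-4\right) \left(-3\right) - 3 = 12 - 3 = 9$)
$k{\left(C \right)} = 25$
$r = 12$ ($r = 9 \cdot \frac{4}{3} = 12$)
$r k{\left(6 \left(-2\right) \right)} = 12 \cdot 25 = 300$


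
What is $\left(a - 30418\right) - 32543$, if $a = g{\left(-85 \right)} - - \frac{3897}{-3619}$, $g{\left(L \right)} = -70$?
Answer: $- \frac{228113086}{3619} \approx -63032.0$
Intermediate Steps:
$a = - \frac{257227}{3619}$ ($a = -70 - - \frac{3897}{-3619} = -70 - \left(-3897\right) \left(- \frac{1}{3619}\right) = -70 - \frac{3897}{3619} = - \frac{257227}{3619} \approx -71.077$)
$\left(a - 30418\right) - 32543 = \left(- \frac{257227}{3619} - 30418\right) - 32543 = - \frac{110339969}{3619} - 32543 = - \frac{228113086}{3619}$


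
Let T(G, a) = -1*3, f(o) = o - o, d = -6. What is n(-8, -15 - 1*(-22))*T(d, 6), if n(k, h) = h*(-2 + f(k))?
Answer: 42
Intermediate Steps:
f(o) = 0
T(G, a) = -3
n(k, h) = -2*h (n(k, h) = h*(-2 + 0) = h*(-2) = -2*h)
n(-8, -15 - 1*(-22))*T(d, 6) = -2*(-15 - 1*(-22))*(-3) = -2*(-15 + 22)*(-3) = -2*7*(-3) = -14*(-3) = 42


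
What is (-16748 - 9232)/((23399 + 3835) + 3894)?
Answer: -2165/2594 ≈ -0.83462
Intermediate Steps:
(-16748 - 9232)/((23399 + 3835) + 3894) = -25980/(27234 + 3894) = -25980/31128 = -25980*1/31128 = -2165/2594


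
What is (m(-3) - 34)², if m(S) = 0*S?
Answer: 1156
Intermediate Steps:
m(S) = 0
(m(-3) - 34)² = (0 - 34)² = (-34)² = 1156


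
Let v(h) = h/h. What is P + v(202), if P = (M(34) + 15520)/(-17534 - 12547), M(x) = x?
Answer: 14527/30081 ≈ 0.48293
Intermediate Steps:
v(h) = 1
P = -15554/30081 (P = (34 + 15520)/(-17534 - 12547) = 15554/(-30081) = 15554*(-1/30081) = -15554/30081 ≈ -0.51707)
P + v(202) = -15554/30081 + 1 = 14527/30081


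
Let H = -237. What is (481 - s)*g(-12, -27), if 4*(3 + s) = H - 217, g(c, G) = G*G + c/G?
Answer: 7845175/18 ≈ 4.3584e+5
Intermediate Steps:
g(c, G) = G² + c/G
s = -233/2 (s = -3 + (-237 - 217)/4 = -3 + (¼)*(-454) = -3 - 227/2 = -233/2 ≈ -116.50)
(481 - s)*g(-12, -27) = (481 - 1*(-233/2))*((-12 + (-27)³)/(-27)) = (481 + 233/2)*(-(-12 - 19683)/27) = 1195*(-1/27*(-19695))/2 = (1195/2)*(6565/9) = 7845175/18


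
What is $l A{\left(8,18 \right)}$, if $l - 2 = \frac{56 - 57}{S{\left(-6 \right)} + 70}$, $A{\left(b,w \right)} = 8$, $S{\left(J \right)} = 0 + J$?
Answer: $\frac{127}{8} \approx 15.875$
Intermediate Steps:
$S{\left(J \right)} = J$
$l = \frac{127}{64}$ ($l = 2 + \frac{56 - 57}{-6 + 70} = 2 - \frac{1}{64} = \frac{127}{64} \approx 1.9844$)
$l A{\left(8,18 \right)} = \frac{127}{64} \cdot 8 = \frac{127}{8}$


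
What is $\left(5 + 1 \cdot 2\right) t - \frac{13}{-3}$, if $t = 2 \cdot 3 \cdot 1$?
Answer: $\frac{139}{3} \approx 46.333$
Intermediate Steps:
$t = 6$ ($t = 6 \cdot 1 = 6$)
$\left(5 + 1 \cdot 2\right) t - \frac{13}{-3} = \left(5 + 1 \cdot 2\right) 6 - \frac{13}{-3} = \left(5 + 2\right) 6 - - \frac{13}{3} = 7 \cdot 6 + \frac{13}{3} = 42 + \frac{13}{3} = \frac{139}{3}$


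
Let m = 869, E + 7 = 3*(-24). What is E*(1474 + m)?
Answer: -185097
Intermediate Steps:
E = -79 (E = -7 + 3*(-24) = -7 - 72 = -79)
E*(1474 + m) = -79*(1474 + 869) = -79*2343 = -185097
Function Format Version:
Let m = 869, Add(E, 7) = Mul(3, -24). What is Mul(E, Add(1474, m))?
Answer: -185097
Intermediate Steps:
E = -79 (E = Add(-7, Mul(3, -24)) = Add(-7, -72) = -79)
Mul(E, Add(1474, m)) = Mul(-79, Add(1474, 869)) = Mul(-79, 2343) = -185097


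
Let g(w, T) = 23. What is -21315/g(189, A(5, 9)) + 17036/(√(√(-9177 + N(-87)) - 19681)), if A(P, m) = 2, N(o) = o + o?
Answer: -21315/23 + 17036/√(-19681 + 3*I*√1039) ≈ -926.44 - 121.43*I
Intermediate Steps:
N(o) = 2*o
-21315/g(189, A(5, 9)) + 17036/(√(√(-9177 + N(-87)) - 19681)) = -21315/23 + 17036/(√(√(-9177 + 2*(-87)) - 19681)) = -21315*1/23 + 17036/(√(√(-9177 - 174) - 19681)) = -21315/23 + 17036/(√(√(-9351) - 19681)) = -21315/23 + 17036/(√(3*I*√1039 - 19681)) = -21315/23 + 17036/(√(-19681 + 3*I*√1039)) = -21315/23 + 17036/√(-19681 + 3*I*√1039)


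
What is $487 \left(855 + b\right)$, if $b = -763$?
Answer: $44804$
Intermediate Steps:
$487 \left(855 + b\right) = 487 \left(855 - 763\right) = 487 \cdot 92 = 44804$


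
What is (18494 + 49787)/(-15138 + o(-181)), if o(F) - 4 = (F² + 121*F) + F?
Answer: -68281/4455 ≈ -15.327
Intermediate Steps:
o(F) = 4 + F² + 122*F (o(F) = 4 + ((F² + 121*F) + F) = 4 + (F² + 122*F) = 4 + F² + 122*F)
(18494 + 49787)/(-15138 + o(-181)) = (18494 + 49787)/(-15138 + (4 + (-181)² + 122*(-181))) = 68281/(-15138 + (4 + 32761 - 22082)) = 68281/(-15138 + 10683) = 68281/(-4455) = 68281*(-1/4455) = -68281/4455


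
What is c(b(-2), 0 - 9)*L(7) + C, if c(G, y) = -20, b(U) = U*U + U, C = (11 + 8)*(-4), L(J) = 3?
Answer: -136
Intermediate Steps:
C = -76 (C = 19*(-4) = -76)
b(U) = U + U² (b(U) = U² + U = U + U²)
c(b(-2), 0 - 9)*L(7) + C = -20*3 - 76 = -60 - 76 = -136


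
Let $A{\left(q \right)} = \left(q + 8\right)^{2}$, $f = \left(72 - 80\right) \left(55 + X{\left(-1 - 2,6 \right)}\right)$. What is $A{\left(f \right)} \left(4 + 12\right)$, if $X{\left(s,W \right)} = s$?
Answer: $2663424$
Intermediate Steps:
$f = -416$ ($f = \left(72 - 80\right) \left(55 - 3\right) = - 8 \left(55 - 3\right) = \left(-8\right) 52 = -416$)
$A{\left(q \right)} = \left(8 + q\right)^{2}$
$A{\left(f \right)} \left(4 + 12\right) = \left(8 - 416\right)^{2} \left(4 + 12\right) = \left(-408\right)^{2} \cdot 16 = 166464 \cdot 16 = 2663424$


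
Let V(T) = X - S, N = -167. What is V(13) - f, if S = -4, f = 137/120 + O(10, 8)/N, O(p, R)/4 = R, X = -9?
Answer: -119239/20040 ≈ -5.9501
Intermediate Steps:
O(p, R) = 4*R
f = 19039/20040 (f = 137/120 + (4*8)/(-167) = 137*(1/120) + 32*(-1/167) = 137/120 - 32/167 = 19039/20040 ≈ 0.95005)
V(T) = -5 (V(T) = -9 - 1*(-4) = -9 + 4 = -5)
V(13) - f = -5 - 1*19039/20040 = -5 - 19039/20040 = -119239/20040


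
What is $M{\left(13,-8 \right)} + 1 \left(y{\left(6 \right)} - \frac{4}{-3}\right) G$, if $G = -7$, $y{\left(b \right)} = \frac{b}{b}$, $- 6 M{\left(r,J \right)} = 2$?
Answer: $- \frac{50}{3} \approx -16.667$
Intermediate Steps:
$M{\left(r,J \right)} = - \frac{1}{3}$ ($M{\left(r,J \right)} = \left(- \frac{1}{6}\right) 2 = - \frac{1}{3}$)
$y{\left(b \right)} = 1$
$M{\left(13,-8 \right)} + 1 \left(y{\left(6 \right)} - \frac{4}{-3}\right) G = - \frac{1}{3} + 1 \left(1 - \frac{4}{-3}\right) \left(-7\right) = - \frac{1}{3} + 1 \left(1 - - \frac{4}{3}\right) \left(-7\right) = - \frac{1}{3} + 1 \left(1 + \frac{4}{3}\right) \left(-7\right) = - \frac{1}{3} + 1 \cdot \frac{7}{3} \left(-7\right) = - \frac{1}{3} + \frac{7}{3} \left(-7\right) = - \frac{1}{3} - \frac{49}{3} = - \frac{50}{3}$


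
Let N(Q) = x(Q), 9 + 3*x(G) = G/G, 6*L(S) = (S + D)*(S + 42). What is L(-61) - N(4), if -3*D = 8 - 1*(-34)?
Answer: 1441/6 ≈ 240.17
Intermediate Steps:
D = -14 (D = -(8 - 1*(-34))/3 = -(8 + 34)/3 = -⅓*42 = -14)
L(S) = (-14 + S)*(42 + S)/6 (L(S) = ((S - 14)*(S + 42))/6 = ((-14 + S)*(42 + S))/6 = (-14 + S)*(42 + S)/6)
x(G) = -8/3 (x(G) = -3 + (G/G)/3 = -3 + (⅓)*1 = -3 + ⅓ = -8/3)
N(Q) = -8/3
L(-61) - N(4) = (-98 + (⅙)*(-61)² + (14/3)*(-61)) - 1*(-8/3) = (-98 + (⅙)*3721 - 854/3) + 8/3 = (-98 + 3721/6 - 854/3) + 8/3 = 475/2 + 8/3 = 1441/6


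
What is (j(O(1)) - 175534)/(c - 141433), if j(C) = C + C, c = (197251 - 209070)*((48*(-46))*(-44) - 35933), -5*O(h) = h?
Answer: 438836/1809221985 ≈ 0.00024256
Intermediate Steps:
O(h) = -h/5
c = -723547361 (c = -11819*(-2208*(-44) - 35933) = -11819*(97152 - 35933) = -11819*61219 = -723547361)
j(C) = 2*C
(j(O(1)) - 175534)/(c - 141433) = (2*(-⅕*1) - 175534)/(-723547361 - 141433) = (2*(-⅕) - 175534)/(-723688794) = (-⅖ - 175534)*(-1/723688794) = -877672/5*(-1/723688794) = 438836/1809221985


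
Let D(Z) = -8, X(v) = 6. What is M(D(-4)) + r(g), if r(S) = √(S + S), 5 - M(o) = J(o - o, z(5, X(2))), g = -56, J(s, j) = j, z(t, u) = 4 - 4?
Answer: 5 + 4*I*√7 ≈ 5.0 + 10.583*I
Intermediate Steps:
z(t, u) = 0
M(o) = 5 (M(o) = 5 - 1*0 = 5 + 0 = 5)
r(S) = √2*√S (r(S) = √(2*S) = √2*√S)
M(D(-4)) + r(g) = 5 + √2*√(-56) = 5 + √2*(2*I*√14) = 5 + 4*I*√7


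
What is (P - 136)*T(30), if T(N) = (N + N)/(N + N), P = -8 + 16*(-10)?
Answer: -304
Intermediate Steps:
P = -168 (P = -8 - 160 = -168)
T(N) = 1 (T(N) = (2*N)/((2*N)) = (2*N)*(1/(2*N)) = 1)
(P - 136)*T(30) = (-168 - 136)*1 = -304*1 = -304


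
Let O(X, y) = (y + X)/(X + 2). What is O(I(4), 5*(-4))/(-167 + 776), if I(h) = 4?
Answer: -8/1827 ≈ -0.0043788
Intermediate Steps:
O(X, y) = (X + y)/(2 + X)
O(I(4), 5*(-4))/(-167 + 776) = ((4 + 5*(-4))/(2 + 4))/(-167 + 776) = ((4 - 20)/6)/609 = ((⅙)*(-16))*(1/609) = -8/3*1/609 = -8/1827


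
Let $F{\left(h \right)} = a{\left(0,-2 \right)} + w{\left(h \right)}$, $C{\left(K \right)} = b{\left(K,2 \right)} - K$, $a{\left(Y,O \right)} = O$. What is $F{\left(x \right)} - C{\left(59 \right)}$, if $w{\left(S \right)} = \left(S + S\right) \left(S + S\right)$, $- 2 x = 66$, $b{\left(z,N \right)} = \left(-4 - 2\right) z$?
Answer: $4767$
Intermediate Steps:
$b{\left(z,N \right)} = - 6 z$
$x = -33$ ($x = \left(- \frac{1}{2}\right) 66 = -33$)
$C{\left(K \right)} = - 7 K$ ($C{\left(K \right)} = - 6 K - K = - 7 K$)
$w{\left(S \right)} = 4 S^{2}$ ($w{\left(S \right)} = 2 S 2 S = 4 S^{2}$)
$F{\left(h \right)} = -2 + 4 h^{2}$
$F{\left(x \right)} - C{\left(59 \right)} = \left(-2 + 4 \left(-33\right)^{2}\right) - \left(-7\right) 59 = \left(-2 + 4 \cdot 1089\right) - -413 = \left(-2 + 4356\right) + 413 = 4354 + 413 = 4767$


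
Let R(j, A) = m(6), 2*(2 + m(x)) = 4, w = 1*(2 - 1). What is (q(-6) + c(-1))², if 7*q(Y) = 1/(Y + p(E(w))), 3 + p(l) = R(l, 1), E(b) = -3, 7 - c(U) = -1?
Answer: 253009/3969 ≈ 63.746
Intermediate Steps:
w = 1 (w = 1*1 = 1)
m(x) = 0 (m(x) = -2 + (½)*4 = -2 + 2 = 0)
c(U) = 8 (c(U) = 7 - 1*(-1) = 7 + 1 = 8)
R(j, A) = 0
p(l) = -3 (p(l) = -3 + 0 = -3)
q(Y) = 1/(7*(-3 + Y)) (q(Y) = 1/(7*(Y - 3)) = 1/(7*(-3 + Y)))
(q(-6) + c(-1))² = (1/(7*(-3 - 6)) + 8)² = ((⅐)/(-9) + 8)² = ((⅐)*(-⅑) + 8)² = (-1/63 + 8)² = (503/63)² = 253009/3969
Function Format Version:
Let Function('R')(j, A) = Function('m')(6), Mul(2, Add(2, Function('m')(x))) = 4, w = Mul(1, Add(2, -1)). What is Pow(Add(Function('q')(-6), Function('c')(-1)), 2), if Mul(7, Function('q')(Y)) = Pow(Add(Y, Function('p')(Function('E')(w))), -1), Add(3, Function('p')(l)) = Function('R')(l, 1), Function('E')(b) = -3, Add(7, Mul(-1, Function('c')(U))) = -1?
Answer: Rational(253009, 3969) ≈ 63.746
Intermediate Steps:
w = 1 (w = Mul(1, 1) = 1)
Function('m')(x) = 0 (Function('m')(x) = Add(-2, Mul(Rational(1, 2), 4)) = Add(-2, 2) = 0)
Function('c')(U) = 8 (Function('c')(U) = Add(7, Mul(-1, -1)) = Add(7, 1) = 8)
Function('R')(j, A) = 0
Function('p')(l) = -3 (Function('p')(l) = Add(-3, 0) = -3)
Function('q')(Y) = Mul(Rational(1, 7), Pow(Add(-3, Y), -1)) (Function('q')(Y) = Mul(Rational(1, 7), Pow(Add(Y, -3), -1)) = Mul(Rational(1, 7), Pow(Add(-3, Y), -1)))
Pow(Add(Function('q')(-6), Function('c')(-1)), 2) = Pow(Add(Mul(Rational(1, 7), Pow(Add(-3, -6), -1)), 8), 2) = Pow(Add(Mul(Rational(1, 7), Pow(-9, -1)), 8), 2) = Pow(Add(Mul(Rational(1, 7), Rational(-1, 9)), 8), 2) = Pow(Add(Rational(-1, 63), 8), 2) = Pow(Rational(503, 63), 2) = Rational(253009, 3969)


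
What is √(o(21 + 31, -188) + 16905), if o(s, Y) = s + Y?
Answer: √16769 ≈ 129.50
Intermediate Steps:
o(s, Y) = Y + s
√(o(21 + 31, -188) + 16905) = √((-188 + (21 + 31)) + 16905) = √((-188 + 52) + 16905) = √(-136 + 16905) = √16769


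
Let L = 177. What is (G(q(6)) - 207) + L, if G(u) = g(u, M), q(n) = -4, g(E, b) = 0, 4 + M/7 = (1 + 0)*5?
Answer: -30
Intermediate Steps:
M = 7 (M = -28 + 7*((1 + 0)*5) = -28 + 7*(1*5) = -28 + 7*5 = -28 + 35 = 7)
G(u) = 0
(G(q(6)) - 207) + L = (0 - 207) + 177 = -207 + 177 = -30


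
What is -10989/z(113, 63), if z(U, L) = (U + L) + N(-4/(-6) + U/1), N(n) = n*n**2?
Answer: -26973/3605143 ≈ -0.0074818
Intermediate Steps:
N(n) = n**3
z(U, L) = L + U + (2/3 + U)**3 (z(U, L) = (U + L) + (-4/(-6) + U/1)**3 = (L + U) + (-4*(-1/6) + U*1)**3 = (L + U) + (2/3 + U)**3 = L + U + (2/3 + U)**3)
-10989/z(113, 63) = -10989/(63 + 113 + (2 + 3*113)**3/27) = -10989/(63 + 113 + (2 + 339)**3/27) = -10989/(63 + 113 + (1/27)*341**3) = -10989/(63 + 113 + (1/27)*39651821) = -10989/(63 + 113 + 39651821/27) = -10989/39656573/27 = -10989*27/39656573 = -26973/3605143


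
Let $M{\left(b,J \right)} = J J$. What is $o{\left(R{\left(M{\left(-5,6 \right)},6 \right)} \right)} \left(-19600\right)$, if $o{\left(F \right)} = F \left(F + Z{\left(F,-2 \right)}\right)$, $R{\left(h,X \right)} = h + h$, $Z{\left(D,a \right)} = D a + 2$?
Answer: $98784000$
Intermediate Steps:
$Z{\left(D,a \right)} = 2 + D a$
$M{\left(b,J \right)} = J^{2}$
$R{\left(h,X \right)} = 2 h$
$o{\left(F \right)} = F \left(2 - F\right)$ ($o{\left(F \right)} = F \left(F + \left(2 + F \left(-2\right)\right)\right) = F \left(F - \left(-2 + 2 F\right)\right) = F \left(2 - F\right)$)
$o{\left(R{\left(M{\left(-5,6 \right)},6 \right)} \right)} \left(-19600\right) = 2 \cdot 6^{2} \left(2 - 2 \cdot 6^{2}\right) \left(-19600\right) = 2 \cdot 36 \left(2 - 2 \cdot 36\right) \left(-19600\right) = 72 \left(2 - 72\right) \left(-19600\right) = 72 \left(-70\right) \left(-19600\right) = \left(-5040\right) \left(-19600\right) = 98784000$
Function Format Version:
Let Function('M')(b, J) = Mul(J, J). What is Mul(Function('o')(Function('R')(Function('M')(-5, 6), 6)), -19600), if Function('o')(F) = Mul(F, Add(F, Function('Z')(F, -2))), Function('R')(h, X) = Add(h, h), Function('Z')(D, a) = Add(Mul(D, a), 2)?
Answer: 98784000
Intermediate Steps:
Function('Z')(D, a) = Add(2, Mul(D, a))
Function('M')(b, J) = Pow(J, 2)
Function('R')(h, X) = Mul(2, h)
Function('o')(F) = Mul(F, Add(2, Mul(-1, F))) (Function('o')(F) = Mul(F, Add(F, Add(2, Mul(F, -2)))) = Mul(F, Add(F, Add(2, Mul(-2, F)))) = Mul(F, Add(2, Mul(-1, F))))
Mul(Function('o')(Function('R')(Function('M')(-5, 6), 6)), -19600) = Mul(Mul(Mul(2, Pow(6, 2)), Add(2, Mul(-1, Mul(2, Pow(6, 2))))), -19600) = Mul(Mul(Mul(2, 36), Add(2, Mul(-1, Mul(2, 36)))), -19600) = Mul(Mul(72, Add(2, Mul(-1, 72))), -19600) = Mul(Mul(72, Add(2, -72)), -19600) = Mul(Mul(72, -70), -19600) = Mul(-5040, -19600) = 98784000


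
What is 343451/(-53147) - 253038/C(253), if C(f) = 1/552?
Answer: -7423412586923/53147 ≈ -1.3968e+8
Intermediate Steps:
C(f) = 1/552
343451/(-53147) - 253038/C(253) = 343451/(-53147) - 253038/1/552 = 343451*(-1/53147) - 253038*552 = -343451/53147 - 139676976 = -7423412586923/53147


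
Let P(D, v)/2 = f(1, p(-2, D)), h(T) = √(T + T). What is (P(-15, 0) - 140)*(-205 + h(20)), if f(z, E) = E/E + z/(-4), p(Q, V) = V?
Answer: 56785/2 - 277*√10 ≈ 27517.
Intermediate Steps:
f(z, E) = 1 - z/4 (f(z, E) = 1 + z*(-¼) = 1 - z/4)
h(T) = √2*√T (h(T) = √(2*T) = √2*√T)
P(D, v) = 3/2 (P(D, v) = 2*(1 - ¼*1) = 2*(1 - ¼) = 2*(¾) = 3/2)
(P(-15, 0) - 140)*(-205 + h(20)) = (3/2 - 140)*(-205 + √2*√20) = -277*(-205 + √2*(2*√5))/2 = -277*(-205 + 2*√10)/2 = 56785/2 - 277*√10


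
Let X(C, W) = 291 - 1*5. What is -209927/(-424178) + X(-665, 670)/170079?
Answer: 2755806857/5549520774 ≈ 0.49658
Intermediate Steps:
X(C, W) = 286 (X(C, W) = 291 - 5 = 286)
-209927/(-424178) + X(-665, 670)/170079 = -209927/(-424178) + 286/170079 = -209927*(-1/424178) + 286*(1/170079) = 209927/424178 + 22/13083 = 2755806857/5549520774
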